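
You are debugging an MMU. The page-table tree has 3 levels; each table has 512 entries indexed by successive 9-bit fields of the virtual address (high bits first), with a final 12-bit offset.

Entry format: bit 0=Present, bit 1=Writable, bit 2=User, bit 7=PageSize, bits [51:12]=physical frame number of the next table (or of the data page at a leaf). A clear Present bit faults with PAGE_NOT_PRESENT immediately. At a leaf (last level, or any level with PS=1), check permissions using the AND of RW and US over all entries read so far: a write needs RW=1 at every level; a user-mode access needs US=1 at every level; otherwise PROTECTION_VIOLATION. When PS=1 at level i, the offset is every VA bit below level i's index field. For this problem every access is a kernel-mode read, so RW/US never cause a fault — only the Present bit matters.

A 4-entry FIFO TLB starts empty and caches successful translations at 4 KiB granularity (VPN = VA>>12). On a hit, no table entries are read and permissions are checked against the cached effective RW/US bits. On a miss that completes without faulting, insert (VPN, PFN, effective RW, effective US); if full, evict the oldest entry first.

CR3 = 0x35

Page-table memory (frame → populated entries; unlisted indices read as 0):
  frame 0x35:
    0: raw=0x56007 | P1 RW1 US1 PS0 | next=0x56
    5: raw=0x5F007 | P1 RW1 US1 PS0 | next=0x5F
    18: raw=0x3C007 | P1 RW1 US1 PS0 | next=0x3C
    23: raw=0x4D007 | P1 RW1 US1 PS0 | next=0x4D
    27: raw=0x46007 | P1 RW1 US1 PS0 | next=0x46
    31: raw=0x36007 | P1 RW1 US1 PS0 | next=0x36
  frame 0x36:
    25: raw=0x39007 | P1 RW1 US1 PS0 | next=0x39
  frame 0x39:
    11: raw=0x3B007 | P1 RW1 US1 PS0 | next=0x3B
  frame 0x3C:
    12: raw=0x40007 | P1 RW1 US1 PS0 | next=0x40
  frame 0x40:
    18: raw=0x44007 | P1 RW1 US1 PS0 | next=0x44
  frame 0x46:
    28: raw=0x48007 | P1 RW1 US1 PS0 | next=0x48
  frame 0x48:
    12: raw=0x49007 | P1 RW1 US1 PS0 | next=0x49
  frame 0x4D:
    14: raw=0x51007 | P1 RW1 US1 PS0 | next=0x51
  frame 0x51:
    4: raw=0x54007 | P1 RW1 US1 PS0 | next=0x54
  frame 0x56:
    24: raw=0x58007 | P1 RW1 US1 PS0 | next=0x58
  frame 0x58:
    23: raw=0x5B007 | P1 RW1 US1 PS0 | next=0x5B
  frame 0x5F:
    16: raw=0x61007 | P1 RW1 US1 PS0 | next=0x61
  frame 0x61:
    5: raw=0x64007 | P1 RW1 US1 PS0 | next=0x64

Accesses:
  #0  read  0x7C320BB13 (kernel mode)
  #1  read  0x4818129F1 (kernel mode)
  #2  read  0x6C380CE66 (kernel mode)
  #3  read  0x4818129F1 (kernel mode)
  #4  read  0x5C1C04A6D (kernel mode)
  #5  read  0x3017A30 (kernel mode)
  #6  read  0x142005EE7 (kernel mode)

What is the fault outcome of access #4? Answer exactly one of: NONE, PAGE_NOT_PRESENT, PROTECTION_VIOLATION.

Per-access translation:
#0 VA=0x7C320BB13 (r,kernel):
  L0 @0x35[31] → 0x36007  P=1,RW=1,US=1,PS=0
  L1 @0x36[25] → 0x39007  P=1,RW=1,US=1,PS=0
  L2 @0x39[11] → 0x3B007  P=1,RW=1,US=1,PS=0
  ⇒ phys 0x3BB13  [3 reads]
#1 VA=0x4818129F1 (r,kernel):
  L0 @0x35[18] → 0x3C007  P=1,RW=1,US=1,PS=0
  L1 @0x3C[12] → 0x40007  P=1,RW=1,US=1,PS=0
  L2 @0x40[18] → 0x44007  P=1,RW=1,US=1,PS=0
  ⇒ phys 0x449F1  [3 reads]
#2 VA=0x6C380CE66 (r,kernel):
  L0 @0x35[27] → 0x46007  P=1,RW=1,US=1,PS=0
  L1 @0x46[28] → 0x48007  P=1,RW=1,US=1,PS=0
  L2 @0x48[12] → 0x49007  P=1,RW=1,US=1,PS=0
  ⇒ phys 0x49E66  [3 reads]
#3 VA=0x4818129F1 (r,kernel):
  TLB hit vpn=0x481812 → PA=0x449F1
#4 VA=0x5C1C04A6D (r,kernel):
  L0 @0x35[23] → 0x4D007  P=1,RW=1,US=1,PS=0
  L1 @0x4D[14] → 0x51007  P=1,RW=1,US=1,PS=0
  L2 @0x51[4] → 0x54007  P=1,RW=1,US=1,PS=0
  ⇒ phys 0x54A6D  [3 reads]
#5 VA=0x3017A30 (r,kernel):
  L0 @0x35[0] → 0x56007  P=1,RW=1,US=1,PS=0
  L1 @0x56[24] → 0x58007  P=1,RW=1,US=1,PS=0
  L2 @0x58[23] → 0x5B007  P=1,RW=1,US=1,PS=0
  ⇒ phys 0x5BA30  [3 reads]
#6 VA=0x142005EE7 (r,kernel):
  L0 @0x35[5] → 0x5F007  P=1,RW=1,US=1,PS=0
  L1 @0x5F[16] → 0x61007  P=1,RW=1,US=1,PS=0
  L2 @0x61[5] → 0x64007  P=1,RW=1,US=1,PS=0
  ⇒ phys 0x64EE7  [3 reads]

Access #4 fault: NONE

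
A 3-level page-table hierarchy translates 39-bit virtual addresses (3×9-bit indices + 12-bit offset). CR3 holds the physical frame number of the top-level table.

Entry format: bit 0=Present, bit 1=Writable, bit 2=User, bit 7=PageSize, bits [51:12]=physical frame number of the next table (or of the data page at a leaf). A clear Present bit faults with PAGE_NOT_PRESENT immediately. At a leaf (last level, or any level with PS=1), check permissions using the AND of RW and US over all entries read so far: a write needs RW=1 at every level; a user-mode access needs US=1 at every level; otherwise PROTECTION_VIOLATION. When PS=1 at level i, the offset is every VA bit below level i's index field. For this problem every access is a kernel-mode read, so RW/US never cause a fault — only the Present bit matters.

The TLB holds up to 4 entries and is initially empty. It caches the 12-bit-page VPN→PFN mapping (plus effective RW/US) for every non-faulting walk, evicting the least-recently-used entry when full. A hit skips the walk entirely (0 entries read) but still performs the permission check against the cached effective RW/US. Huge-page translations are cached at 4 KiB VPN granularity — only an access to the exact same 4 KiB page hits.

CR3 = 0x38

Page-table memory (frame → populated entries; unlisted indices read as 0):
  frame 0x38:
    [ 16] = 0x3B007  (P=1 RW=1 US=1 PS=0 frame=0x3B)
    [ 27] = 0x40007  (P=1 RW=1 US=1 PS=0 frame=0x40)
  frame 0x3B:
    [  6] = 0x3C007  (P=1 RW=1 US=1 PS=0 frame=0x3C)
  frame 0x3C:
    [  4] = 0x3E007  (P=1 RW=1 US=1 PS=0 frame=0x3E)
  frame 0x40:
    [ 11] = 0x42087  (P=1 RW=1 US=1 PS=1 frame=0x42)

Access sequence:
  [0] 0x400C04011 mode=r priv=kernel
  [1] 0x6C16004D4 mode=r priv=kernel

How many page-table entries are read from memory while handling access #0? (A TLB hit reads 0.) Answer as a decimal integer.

Walk each access:
#0 VA=0x400C04011 (r,kernel):
  L0: frame=0x38 idx=16 entry=0x3B007 [P=1 RW=1 US=1 PS=0]
  L1: frame=0x3B idx=6 entry=0x3C007 [P=1 RW=1 US=1 PS=0]
  L2: frame=0x3C idx=4 entry=0x3E007 [P=1 RW=1 US=1 PS=0]
  ✓ 0x3E011  — 3 lookups
#1 VA=0x6C16004D4 (r,kernel):
  L0: frame=0x38 idx=27 entry=0x40007 [P=1 RW=1 US=1 PS=0]
  L1: frame=0x40 idx=11 entry=0x42087 [P=1 RW=1 US=1 PS=1]
  ✓ 0x424D4 (huge @L1)  — 2 lookups

Entries read for #0: 3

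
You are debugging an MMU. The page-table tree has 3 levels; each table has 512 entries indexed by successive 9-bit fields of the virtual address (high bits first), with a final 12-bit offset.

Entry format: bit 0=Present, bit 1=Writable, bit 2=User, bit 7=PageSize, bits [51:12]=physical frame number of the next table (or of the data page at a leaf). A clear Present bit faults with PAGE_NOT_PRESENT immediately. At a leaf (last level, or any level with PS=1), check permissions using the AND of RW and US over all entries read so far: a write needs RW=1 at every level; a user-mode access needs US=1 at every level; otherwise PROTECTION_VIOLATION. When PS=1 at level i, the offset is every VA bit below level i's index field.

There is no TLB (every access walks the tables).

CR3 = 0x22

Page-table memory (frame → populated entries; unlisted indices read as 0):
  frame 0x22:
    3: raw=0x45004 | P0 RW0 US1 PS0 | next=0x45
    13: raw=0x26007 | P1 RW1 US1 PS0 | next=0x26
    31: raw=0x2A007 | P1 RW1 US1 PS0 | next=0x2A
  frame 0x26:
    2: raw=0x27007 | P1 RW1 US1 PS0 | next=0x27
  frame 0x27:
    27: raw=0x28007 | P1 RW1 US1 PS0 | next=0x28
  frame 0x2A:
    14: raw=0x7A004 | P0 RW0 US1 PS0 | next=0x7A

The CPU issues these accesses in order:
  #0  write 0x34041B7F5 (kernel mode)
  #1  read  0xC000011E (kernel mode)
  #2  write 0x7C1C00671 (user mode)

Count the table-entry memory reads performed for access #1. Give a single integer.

Per-access translation:
#0 VA=0x34041B7F5 (w,kernel):
  L0 @0x22[13] → 0x26007  P=1,RW=1,US=1,PS=0
  L1 @0x26[2] → 0x27007  P=1,RW=1,US=1,PS=0
  L2 @0x27[27] → 0x28007  P=1,RW=1,US=1,PS=0
  ⇒ phys 0x287F5  [3 reads]
#1 VA=0xC000011E (r,kernel):
  L0 @0x22[3] → 0x45004  P=0,RW=0,US=1,PS=0
  ✗ PAGE_NOT_PRESENT  [1 reads]
#2 VA=0x7C1C00671 (w,user):
  L0 @0x22[31] → 0x2A007  P=1,RW=1,US=1,PS=0
  L1 @0x2A[14] → 0x7A004  P=0,RW=0,US=1,PS=0
  ✗ PAGE_NOT_PRESENT  [2 reads]

Entries read for #1: 1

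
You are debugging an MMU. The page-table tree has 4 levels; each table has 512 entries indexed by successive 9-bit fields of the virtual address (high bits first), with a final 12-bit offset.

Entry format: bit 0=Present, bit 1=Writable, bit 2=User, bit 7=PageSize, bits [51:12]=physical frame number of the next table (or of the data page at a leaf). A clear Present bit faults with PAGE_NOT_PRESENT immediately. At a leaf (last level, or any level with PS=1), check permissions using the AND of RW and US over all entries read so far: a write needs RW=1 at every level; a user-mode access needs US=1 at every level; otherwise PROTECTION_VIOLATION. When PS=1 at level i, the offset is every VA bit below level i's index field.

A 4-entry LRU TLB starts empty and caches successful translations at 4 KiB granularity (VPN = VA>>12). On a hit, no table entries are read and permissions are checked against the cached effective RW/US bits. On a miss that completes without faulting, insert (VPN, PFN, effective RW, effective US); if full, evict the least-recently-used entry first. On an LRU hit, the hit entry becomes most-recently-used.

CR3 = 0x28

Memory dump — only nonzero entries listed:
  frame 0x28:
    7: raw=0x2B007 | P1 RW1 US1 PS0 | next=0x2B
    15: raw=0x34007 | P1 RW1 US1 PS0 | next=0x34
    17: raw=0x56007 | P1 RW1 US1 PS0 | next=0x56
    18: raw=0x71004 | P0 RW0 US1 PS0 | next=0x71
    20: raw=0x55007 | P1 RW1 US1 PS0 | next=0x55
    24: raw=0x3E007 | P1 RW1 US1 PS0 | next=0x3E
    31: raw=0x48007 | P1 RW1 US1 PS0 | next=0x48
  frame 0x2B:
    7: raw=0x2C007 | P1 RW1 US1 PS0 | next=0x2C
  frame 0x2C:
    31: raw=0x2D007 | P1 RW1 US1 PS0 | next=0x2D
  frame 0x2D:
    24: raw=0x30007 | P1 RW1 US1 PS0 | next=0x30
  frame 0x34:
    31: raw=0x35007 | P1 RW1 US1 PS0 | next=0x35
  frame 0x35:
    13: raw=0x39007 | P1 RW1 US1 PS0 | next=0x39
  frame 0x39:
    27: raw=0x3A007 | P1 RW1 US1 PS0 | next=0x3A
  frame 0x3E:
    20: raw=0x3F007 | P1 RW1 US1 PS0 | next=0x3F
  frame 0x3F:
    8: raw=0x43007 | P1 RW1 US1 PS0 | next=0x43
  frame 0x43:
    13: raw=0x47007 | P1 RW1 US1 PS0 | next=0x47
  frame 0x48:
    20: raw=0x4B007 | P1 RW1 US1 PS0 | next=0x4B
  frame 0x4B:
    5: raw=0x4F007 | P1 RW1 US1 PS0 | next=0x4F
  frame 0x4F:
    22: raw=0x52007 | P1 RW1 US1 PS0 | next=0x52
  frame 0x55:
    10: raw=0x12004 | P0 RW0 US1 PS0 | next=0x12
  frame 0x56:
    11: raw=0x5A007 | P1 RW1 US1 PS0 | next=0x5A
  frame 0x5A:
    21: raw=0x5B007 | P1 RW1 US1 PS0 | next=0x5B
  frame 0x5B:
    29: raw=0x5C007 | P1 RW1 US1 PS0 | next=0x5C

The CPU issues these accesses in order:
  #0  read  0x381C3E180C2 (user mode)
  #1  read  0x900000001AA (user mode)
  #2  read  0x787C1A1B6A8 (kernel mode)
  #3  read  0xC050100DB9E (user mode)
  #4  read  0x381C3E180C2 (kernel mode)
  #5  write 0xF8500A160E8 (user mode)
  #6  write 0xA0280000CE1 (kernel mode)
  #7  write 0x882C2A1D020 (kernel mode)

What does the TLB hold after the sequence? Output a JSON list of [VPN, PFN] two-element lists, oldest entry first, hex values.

Trace:
#0 VA=0x381C3E180C2 (r,user):
  lvl0: tbl 0x28, slot 7 ⇒ 0x2B007 (P1/RW1/US1/PS0)
  lvl1: tbl 0x2B, slot 7 ⇒ 0x2C007 (P1/RW1/US1/PS0)
  lvl2: tbl 0x2C, slot 31 ⇒ 0x2D007 (P1/RW1/US1/PS0)
  lvl3: tbl 0x2D, slot 24 ⇒ 0x30007 (P1/RW1/US1/PS0)
  ⇒ phys 0x300C2  [4 reads]
#1 VA=0x900000001AA (r,user):
  lvl0: tbl 0x28, slot 18 ⇒ 0x71004 (P0/RW0/US1/PS0)
  → PAGE_NOT_PRESENT  (1 entries read)
#2 VA=0x787C1A1B6A8 (r,kernel):
  lvl0: tbl 0x28, slot 15 ⇒ 0x34007 (P1/RW1/US1/PS0)
  lvl1: tbl 0x34, slot 31 ⇒ 0x35007 (P1/RW1/US1/PS0)
  lvl2: tbl 0x35, slot 13 ⇒ 0x39007 (P1/RW1/US1/PS0)
  lvl3: tbl 0x39, slot 27 ⇒ 0x3A007 (P1/RW1/US1/PS0)
  ⇒ phys 0x3A6A8  [4 reads]
#3 VA=0xC050100DB9E (r,user):
  lvl0: tbl 0x28, slot 24 ⇒ 0x3E007 (P1/RW1/US1/PS0)
  lvl1: tbl 0x3E, slot 20 ⇒ 0x3F007 (P1/RW1/US1/PS0)
  lvl2: tbl 0x3F, slot 8 ⇒ 0x43007 (P1/RW1/US1/PS0)
  lvl3: tbl 0x43, slot 13 ⇒ 0x47007 (P1/RW1/US1/PS0)
  ⇒ phys 0x47B9E  [4 reads]
#4 VA=0x381C3E180C2 (r,kernel):
  TLB hit vpn=0x381C3E18 → PA=0x300C2
#5 VA=0xF8500A160E8 (w,user):
  lvl0: tbl 0x28, slot 31 ⇒ 0x48007 (P1/RW1/US1/PS0)
  lvl1: tbl 0x48, slot 20 ⇒ 0x4B007 (P1/RW1/US1/PS0)
  lvl2: tbl 0x4B, slot 5 ⇒ 0x4F007 (P1/RW1/US1/PS0)
  lvl3: tbl 0x4F, slot 22 ⇒ 0x52007 (P1/RW1/US1/PS0)
  ⇒ phys 0x520E8  [4 reads]
#6 VA=0xA0280000CE1 (w,kernel):
  lvl0: tbl 0x28, slot 20 ⇒ 0x55007 (P1/RW1/US1/PS0)
  lvl1: tbl 0x55, slot 10 ⇒ 0x12004 (P0/RW0/US1/PS0)
  → PAGE_NOT_PRESENT  (2 entries read)
#7 VA=0x882C2A1D020 (w,kernel):
  lvl0: tbl 0x28, slot 17 ⇒ 0x56007 (P1/RW1/US1/PS0)
  lvl1: tbl 0x56, slot 11 ⇒ 0x5A007 (P1/RW1/US1/PS0)
  lvl2: tbl 0x5A, slot 21 ⇒ 0x5B007 (P1/RW1/US1/PS0)
  lvl3: tbl 0x5B, slot 29 ⇒ 0x5C007 (P1/RW1/US1/PS0)
  ⇒ phys 0x5C020  [4 reads]

TLB: [["0xC050100D", "0x47"], ["0x381C3E18", "0x30"], ["0xF8500A16", "0x52"], ["0x882C2A1D", "0x5C"]]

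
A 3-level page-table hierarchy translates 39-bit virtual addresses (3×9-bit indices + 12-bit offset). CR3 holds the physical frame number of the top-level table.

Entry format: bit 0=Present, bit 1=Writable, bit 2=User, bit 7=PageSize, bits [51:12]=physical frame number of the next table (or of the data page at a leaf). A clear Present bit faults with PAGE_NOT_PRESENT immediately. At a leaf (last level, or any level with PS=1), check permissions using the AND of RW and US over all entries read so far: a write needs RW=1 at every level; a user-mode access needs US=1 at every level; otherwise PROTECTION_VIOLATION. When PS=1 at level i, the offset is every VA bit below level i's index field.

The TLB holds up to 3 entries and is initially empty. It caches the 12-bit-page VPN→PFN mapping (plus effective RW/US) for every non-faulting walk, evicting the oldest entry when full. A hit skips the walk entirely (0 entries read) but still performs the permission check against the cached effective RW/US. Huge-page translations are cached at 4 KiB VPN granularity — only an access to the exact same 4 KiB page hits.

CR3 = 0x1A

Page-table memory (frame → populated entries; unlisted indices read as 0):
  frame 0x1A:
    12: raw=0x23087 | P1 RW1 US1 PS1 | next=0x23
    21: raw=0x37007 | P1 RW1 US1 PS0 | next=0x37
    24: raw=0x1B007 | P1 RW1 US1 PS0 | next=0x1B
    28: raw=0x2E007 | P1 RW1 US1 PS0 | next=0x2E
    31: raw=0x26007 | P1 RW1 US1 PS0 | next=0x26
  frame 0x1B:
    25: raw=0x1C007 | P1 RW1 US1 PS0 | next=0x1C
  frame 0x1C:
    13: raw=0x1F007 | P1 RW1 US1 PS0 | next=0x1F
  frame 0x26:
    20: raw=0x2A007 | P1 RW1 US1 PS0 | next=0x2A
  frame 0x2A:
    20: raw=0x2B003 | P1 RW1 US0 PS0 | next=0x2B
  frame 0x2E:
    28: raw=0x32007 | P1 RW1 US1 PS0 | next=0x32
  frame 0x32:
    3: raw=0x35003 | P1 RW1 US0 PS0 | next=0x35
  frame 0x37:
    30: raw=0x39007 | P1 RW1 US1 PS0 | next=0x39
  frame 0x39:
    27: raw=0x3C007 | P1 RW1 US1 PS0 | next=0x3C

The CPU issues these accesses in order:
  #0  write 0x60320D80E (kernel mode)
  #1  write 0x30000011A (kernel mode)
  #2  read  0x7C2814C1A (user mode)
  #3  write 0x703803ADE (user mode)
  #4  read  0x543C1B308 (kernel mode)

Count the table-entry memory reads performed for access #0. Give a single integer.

Trace:
#0 VA=0x60320D80E (w,kernel):
  [0] read 0x1A idx=24: raw=0x1B007 flags P=1 W=1 U=1 S=0
  [1] read 0x1B idx=25: raw=0x1C007 flags P=1 W=1 U=1 S=0
  [2] read 0x1C idx=13: raw=0x1F007 flags P=1 W=1 U=1 S=0
  ✓ 0x1F80E  — 3 lookups
#1 VA=0x30000011A (w,kernel):
  [0] read 0x1A idx=12: raw=0x23087 flags P=1 W=1 U=1 S=1
  ✓ 0x2311A (huge @L0)  — 1 lookups
#2 VA=0x7C2814C1A (r,user):
  [0] read 0x1A idx=31: raw=0x26007 flags P=1 W=1 U=1 S=0
  [1] read 0x26 idx=20: raw=0x2A007 flags P=1 W=1 U=1 S=0
  [2] read 0x2A idx=20: raw=0x2B003 flags P=1 W=1 U=0 S=0
  ⇒ fault: PROTECTION_VIOLATION  — 3 lookups
#3 VA=0x703803ADE (w,user):
  [0] read 0x1A idx=28: raw=0x2E007 flags P=1 W=1 U=1 S=0
  [1] read 0x2E idx=28: raw=0x32007 flags P=1 W=1 U=1 S=0
  [2] read 0x32 idx=3: raw=0x35003 flags P=1 W=1 U=0 S=0
  ⇒ fault: PROTECTION_VIOLATION  — 3 lookups
#4 VA=0x543C1B308 (r,kernel):
  [0] read 0x1A idx=21: raw=0x37007 flags P=1 W=1 U=1 S=0
  [1] read 0x37 idx=30: raw=0x39007 flags P=1 W=1 U=1 S=0
  [2] read 0x39 idx=27: raw=0x3C007 flags P=1 W=1 U=1 S=0
  ✓ 0x3C308  — 3 lookups

Entries read for #0: 3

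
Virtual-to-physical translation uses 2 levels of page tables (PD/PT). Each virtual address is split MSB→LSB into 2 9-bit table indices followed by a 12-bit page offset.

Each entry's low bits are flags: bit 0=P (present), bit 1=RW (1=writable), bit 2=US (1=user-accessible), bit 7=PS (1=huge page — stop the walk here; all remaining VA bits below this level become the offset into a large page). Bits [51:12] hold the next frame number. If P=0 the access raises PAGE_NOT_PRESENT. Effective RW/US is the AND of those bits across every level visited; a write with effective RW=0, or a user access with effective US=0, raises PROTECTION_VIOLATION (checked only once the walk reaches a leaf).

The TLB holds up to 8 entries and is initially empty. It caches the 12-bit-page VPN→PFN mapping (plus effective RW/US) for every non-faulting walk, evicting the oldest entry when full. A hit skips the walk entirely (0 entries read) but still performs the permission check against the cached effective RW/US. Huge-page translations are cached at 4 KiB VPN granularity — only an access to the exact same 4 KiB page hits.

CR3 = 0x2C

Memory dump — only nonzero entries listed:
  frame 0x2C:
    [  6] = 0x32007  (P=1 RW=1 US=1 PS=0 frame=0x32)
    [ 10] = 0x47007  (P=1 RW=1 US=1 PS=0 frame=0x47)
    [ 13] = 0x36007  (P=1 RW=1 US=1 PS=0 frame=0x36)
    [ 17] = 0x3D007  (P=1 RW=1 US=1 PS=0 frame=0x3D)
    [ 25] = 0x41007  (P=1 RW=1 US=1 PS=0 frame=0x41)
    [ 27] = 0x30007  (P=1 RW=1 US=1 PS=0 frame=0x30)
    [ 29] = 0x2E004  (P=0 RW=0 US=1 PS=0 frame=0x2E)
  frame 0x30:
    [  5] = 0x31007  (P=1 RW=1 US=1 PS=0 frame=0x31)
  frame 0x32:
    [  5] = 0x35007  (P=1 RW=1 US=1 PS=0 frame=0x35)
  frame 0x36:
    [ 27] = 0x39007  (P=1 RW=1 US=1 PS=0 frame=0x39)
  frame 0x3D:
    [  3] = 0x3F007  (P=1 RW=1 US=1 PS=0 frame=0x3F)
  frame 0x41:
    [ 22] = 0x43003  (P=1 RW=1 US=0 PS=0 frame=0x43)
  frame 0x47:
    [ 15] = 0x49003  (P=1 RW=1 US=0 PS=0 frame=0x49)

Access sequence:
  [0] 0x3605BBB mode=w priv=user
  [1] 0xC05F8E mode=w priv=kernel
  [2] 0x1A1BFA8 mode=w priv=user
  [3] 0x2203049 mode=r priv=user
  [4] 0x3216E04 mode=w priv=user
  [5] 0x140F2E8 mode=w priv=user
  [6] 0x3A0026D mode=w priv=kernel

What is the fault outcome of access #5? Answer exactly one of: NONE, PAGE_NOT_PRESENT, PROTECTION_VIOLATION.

Per-access translation:
#0 VA=0x3605BBB (w,user):
  L0: frame=0x2C idx=27 entry=0x30007 [P=1 RW=1 US=1 PS=0]
  L1: frame=0x30 idx=5 entry=0x31007 [P=1 RW=1 US=1 PS=0]
  ⇒ phys 0x31BBB  [2 reads]
#1 VA=0xC05F8E (w,kernel):
  L0: frame=0x2C idx=6 entry=0x32007 [P=1 RW=1 US=1 PS=0]
  L1: frame=0x32 idx=5 entry=0x35007 [P=1 RW=1 US=1 PS=0]
  ⇒ phys 0x35F8E  [2 reads]
#2 VA=0x1A1BFA8 (w,user):
  L0: frame=0x2C idx=13 entry=0x36007 [P=1 RW=1 US=1 PS=0]
  L1: frame=0x36 idx=27 entry=0x39007 [P=1 RW=1 US=1 PS=0]
  ⇒ phys 0x39FA8  [2 reads]
#3 VA=0x2203049 (r,user):
  L0: frame=0x2C idx=17 entry=0x3D007 [P=1 RW=1 US=1 PS=0]
  L1: frame=0x3D idx=3 entry=0x3F007 [P=1 RW=1 US=1 PS=0]
  ⇒ phys 0x3F049  [2 reads]
#4 VA=0x3216E04 (w,user):
  L0: frame=0x2C idx=25 entry=0x41007 [P=1 RW=1 US=1 PS=0]
  L1: frame=0x41 idx=22 entry=0x43003 [P=1 RW=1 US=0 PS=0]
  ⇒ fault: PROTECTION_VIOLATION  — 2 lookups
#5 VA=0x140F2E8 (w,user):
  L0: frame=0x2C idx=10 entry=0x47007 [P=1 RW=1 US=1 PS=0]
  L1: frame=0x47 idx=15 entry=0x49003 [P=1 RW=1 US=0 PS=0]
  ⇒ fault: PROTECTION_VIOLATION  — 2 lookups
#6 VA=0x3A0026D (w,kernel):
  L0: frame=0x2C idx=29 entry=0x2E004 [P=0 RW=0 US=1 PS=0]
  ⇒ fault: PAGE_NOT_PRESENT  — 1 lookups

Access #5 fault: PROTECTION_VIOLATION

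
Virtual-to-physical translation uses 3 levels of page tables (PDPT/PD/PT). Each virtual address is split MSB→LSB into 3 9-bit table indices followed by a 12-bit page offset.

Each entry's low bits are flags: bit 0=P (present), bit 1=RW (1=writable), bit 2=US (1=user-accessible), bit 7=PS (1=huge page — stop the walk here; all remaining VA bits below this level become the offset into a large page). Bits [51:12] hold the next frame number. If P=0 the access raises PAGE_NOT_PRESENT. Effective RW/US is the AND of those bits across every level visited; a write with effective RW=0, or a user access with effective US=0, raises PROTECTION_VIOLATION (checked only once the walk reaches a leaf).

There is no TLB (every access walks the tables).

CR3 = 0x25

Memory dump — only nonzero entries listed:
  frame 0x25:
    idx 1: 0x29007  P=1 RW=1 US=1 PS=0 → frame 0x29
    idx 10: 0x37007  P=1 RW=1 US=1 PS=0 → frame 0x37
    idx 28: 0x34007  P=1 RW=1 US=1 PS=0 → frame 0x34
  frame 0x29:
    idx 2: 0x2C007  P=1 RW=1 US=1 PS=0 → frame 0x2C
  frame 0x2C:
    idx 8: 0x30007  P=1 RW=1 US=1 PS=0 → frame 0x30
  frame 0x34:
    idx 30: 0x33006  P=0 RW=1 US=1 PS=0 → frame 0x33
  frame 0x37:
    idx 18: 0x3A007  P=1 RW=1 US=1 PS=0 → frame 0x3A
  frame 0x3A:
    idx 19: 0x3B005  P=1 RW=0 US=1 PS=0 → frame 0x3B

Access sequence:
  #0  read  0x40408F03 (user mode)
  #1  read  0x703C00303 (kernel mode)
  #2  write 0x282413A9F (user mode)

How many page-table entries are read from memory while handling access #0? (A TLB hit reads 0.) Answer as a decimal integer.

Trace:
#0 VA=0x40408F03 (r,user):
  lvl0: tbl 0x25, slot 1 ⇒ 0x29007 (P1/RW1/US1/PS0)
  lvl1: tbl 0x29, slot 2 ⇒ 0x2C007 (P1/RW1/US1/PS0)
  lvl2: tbl 0x2C, slot 8 ⇒ 0x30007 (P1/RW1/US1/PS0)
  ⇒ phys 0x30F03  [3 reads]
#1 VA=0x703C00303 (r,kernel):
  lvl0: tbl 0x25, slot 28 ⇒ 0x34007 (P1/RW1/US1/PS0)
  lvl1: tbl 0x34, slot 30 ⇒ 0x33006 (P0/RW1/US1/PS0)
  ✗ PAGE_NOT_PRESENT  [2 reads]
#2 VA=0x282413A9F (w,user):
  lvl0: tbl 0x25, slot 10 ⇒ 0x37007 (P1/RW1/US1/PS0)
  lvl1: tbl 0x37, slot 18 ⇒ 0x3A007 (P1/RW1/US1/PS0)
  lvl2: tbl 0x3A, slot 19 ⇒ 0x3B005 (P1/RW0/US1/PS0)
  ✗ PROTECTION_VIOLATION  [3 reads]

Entries read for #0: 3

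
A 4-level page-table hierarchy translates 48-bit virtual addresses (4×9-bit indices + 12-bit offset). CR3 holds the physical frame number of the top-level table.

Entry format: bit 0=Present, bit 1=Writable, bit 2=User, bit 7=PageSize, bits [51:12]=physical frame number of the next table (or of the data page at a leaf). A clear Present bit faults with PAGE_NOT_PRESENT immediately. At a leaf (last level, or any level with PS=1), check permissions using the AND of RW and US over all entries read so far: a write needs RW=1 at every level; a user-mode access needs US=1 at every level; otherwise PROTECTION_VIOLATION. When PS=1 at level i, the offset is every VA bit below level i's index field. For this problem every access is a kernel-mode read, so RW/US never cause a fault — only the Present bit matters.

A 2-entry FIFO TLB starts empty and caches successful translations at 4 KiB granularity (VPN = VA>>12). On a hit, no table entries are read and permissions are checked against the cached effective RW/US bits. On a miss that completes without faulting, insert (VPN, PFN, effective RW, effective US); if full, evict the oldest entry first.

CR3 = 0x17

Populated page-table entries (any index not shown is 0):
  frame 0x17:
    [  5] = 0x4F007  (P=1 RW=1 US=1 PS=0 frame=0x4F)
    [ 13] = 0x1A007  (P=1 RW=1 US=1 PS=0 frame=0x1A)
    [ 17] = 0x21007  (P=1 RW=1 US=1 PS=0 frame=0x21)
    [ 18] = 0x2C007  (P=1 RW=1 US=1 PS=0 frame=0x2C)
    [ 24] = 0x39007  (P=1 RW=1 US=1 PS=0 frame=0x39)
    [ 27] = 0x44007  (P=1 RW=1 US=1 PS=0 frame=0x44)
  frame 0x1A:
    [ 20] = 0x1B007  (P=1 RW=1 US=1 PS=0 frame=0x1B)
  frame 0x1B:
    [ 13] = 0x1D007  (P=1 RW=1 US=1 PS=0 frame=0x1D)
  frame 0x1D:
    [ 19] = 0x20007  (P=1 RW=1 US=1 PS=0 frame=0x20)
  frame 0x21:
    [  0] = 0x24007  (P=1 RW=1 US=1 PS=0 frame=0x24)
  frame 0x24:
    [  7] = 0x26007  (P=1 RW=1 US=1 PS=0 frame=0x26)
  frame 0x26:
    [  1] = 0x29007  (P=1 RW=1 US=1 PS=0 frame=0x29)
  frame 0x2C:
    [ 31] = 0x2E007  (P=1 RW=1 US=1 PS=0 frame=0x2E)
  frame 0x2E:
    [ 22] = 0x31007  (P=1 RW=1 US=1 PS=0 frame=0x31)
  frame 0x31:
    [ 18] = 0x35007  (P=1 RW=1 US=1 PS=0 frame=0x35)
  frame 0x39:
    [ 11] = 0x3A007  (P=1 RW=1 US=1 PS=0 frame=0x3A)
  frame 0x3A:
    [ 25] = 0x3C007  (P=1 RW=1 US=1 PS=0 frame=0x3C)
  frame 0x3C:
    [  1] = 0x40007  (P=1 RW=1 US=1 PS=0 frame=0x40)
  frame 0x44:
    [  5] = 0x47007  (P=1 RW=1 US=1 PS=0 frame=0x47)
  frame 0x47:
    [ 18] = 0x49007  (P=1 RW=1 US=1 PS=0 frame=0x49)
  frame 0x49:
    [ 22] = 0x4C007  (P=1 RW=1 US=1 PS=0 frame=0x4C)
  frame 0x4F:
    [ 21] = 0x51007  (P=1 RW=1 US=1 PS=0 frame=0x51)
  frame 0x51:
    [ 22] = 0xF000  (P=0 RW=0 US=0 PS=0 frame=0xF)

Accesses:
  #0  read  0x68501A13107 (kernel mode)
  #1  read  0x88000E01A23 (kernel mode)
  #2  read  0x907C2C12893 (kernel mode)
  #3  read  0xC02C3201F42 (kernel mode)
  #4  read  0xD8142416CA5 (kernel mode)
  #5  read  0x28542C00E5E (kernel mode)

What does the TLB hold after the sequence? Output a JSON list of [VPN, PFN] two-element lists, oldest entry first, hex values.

Per-access translation:
#0 VA=0x68501A13107 (r,kernel):
  L0 @0x17[13] → 0x1A007  P=1,RW=1,US=1,PS=0
  L1 @0x1A[20] → 0x1B007  P=1,RW=1,US=1,PS=0
  L2 @0x1B[13] → 0x1D007  P=1,RW=1,US=1,PS=0
  L3 @0x1D[19] → 0x20007  P=1,RW=1,US=1,PS=0
  ✓ 0x20107  — 4 lookups
#1 VA=0x88000E01A23 (r,kernel):
  L0 @0x17[17] → 0x21007  P=1,RW=1,US=1,PS=0
  L1 @0x21[0] → 0x24007  P=1,RW=1,US=1,PS=0
  L2 @0x24[7] → 0x26007  P=1,RW=1,US=1,PS=0
  L3 @0x26[1] → 0x29007  P=1,RW=1,US=1,PS=0
  ✓ 0x29A23  — 4 lookups
#2 VA=0x907C2C12893 (r,kernel):
  L0 @0x17[18] → 0x2C007  P=1,RW=1,US=1,PS=0
  L1 @0x2C[31] → 0x2E007  P=1,RW=1,US=1,PS=0
  L2 @0x2E[22] → 0x31007  P=1,RW=1,US=1,PS=0
  L3 @0x31[18] → 0x35007  P=1,RW=1,US=1,PS=0
  ✓ 0x35893  — 4 lookups
#3 VA=0xC02C3201F42 (r,kernel):
  L0 @0x17[24] → 0x39007  P=1,RW=1,US=1,PS=0
  L1 @0x39[11] → 0x3A007  P=1,RW=1,US=1,PS=0
  L2 @0x3A[25] → 0x3C007  P=1,RW=1,US=1,PS=0
  L3 @0x3C[1] → 0x40007  P=1,RW=1,US=1,PS=0
  ✓ 0x40F42  — 4 lookups
#4 VA=0xD8142416CA5 (r,kernel):
  L0 @0x17[27] → 0x44007  P=1,RW=1,US=1,PS=0
  L1 @0x44[5] → 0x47007  P=1,RW=1,US=1,PS=0
  L2 @0x47[18] → 0x49007  P=1,RW=1,US=1,PS=0
  L3 @0x49[22] → 0x4C007  P=1,RW=1,US=1,PS=0
  ✓ 0x4CCA5  — 4 lookups
#5 VA=0x28542C00E5E (r,kernel):
  L0 @0x17[5] → 0x4F007  P=1,RW=1,US=1,PS=0
  L1 @0x4F[21] → 0x51007  P=1,RW=1,US=1,PS=0
  L2 @0x51[22] → 0xF000  P=0,RW=0,US=0,PS=0
  ✗ PAGE_NOT_PRESENT  [3 reads]

TLB: [["0xC02C3201", "0x40"], ["0xD8142416", "0x4C"]]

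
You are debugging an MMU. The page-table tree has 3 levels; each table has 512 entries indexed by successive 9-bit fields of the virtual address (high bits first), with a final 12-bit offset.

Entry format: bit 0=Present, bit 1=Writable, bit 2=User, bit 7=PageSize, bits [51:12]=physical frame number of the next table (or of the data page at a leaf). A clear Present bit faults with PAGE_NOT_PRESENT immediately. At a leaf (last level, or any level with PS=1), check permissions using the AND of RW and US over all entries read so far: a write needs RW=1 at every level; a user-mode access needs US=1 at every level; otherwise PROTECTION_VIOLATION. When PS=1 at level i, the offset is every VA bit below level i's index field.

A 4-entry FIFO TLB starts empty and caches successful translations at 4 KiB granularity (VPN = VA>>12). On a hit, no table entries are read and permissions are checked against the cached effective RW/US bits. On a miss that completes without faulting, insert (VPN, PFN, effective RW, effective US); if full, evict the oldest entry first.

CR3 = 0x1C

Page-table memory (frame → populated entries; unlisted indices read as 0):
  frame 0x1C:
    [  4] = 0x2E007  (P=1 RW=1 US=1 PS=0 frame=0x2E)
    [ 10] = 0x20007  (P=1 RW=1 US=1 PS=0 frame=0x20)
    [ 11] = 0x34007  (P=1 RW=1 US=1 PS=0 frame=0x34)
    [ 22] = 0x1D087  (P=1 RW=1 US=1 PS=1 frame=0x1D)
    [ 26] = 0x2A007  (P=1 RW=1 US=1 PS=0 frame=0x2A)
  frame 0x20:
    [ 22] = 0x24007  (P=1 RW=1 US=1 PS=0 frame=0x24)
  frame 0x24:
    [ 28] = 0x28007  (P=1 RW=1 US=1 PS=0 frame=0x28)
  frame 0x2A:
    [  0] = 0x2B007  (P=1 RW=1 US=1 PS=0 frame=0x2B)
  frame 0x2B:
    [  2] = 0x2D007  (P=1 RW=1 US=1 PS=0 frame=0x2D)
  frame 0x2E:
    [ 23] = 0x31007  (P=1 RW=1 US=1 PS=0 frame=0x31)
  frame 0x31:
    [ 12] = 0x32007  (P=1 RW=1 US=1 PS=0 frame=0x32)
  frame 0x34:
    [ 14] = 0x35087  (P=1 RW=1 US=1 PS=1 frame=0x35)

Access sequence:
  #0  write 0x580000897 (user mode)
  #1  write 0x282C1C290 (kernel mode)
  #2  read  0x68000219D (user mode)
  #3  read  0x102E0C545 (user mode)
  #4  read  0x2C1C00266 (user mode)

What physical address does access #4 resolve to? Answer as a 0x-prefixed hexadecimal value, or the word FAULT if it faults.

Per-access translation:
#0 VA=0x580000897 (w,user):
  lvl0: tbl 0x1C, slot 22 ⇒ 0x1D087 (P1/RW1/US1/PS1)
  ⇒ phys 0x1D897 (huge @L0)  [1 reads]
#1 VA=0x282C1C290 (w,kernel):
  lvl0: tbl 0x1C, slot 10 ⇒ 0x20007 (P1/RW1/US1/PS0)
  lvl1: tbl 0x20, slot 22 ⇒ 0x24007 (P1/RW1/US1/PS0)
  lvl2: tbl 0x24, slot 28 ⇒ 0x28007 (P1/RW1/US1/PS0)
  ⇒ phys 0x28290  [3 reads]
#2 VA=0x68000219D (r,user):
  lvl0: tbl 0x1C, slot 26 ⇒ 0x2A007 (P1/RW1/US1/PS0)
  lvl1: tbl 0x2A, slot 0 ⇒ 0x2B007 (P1/RW1/US1/PS0)
  lvl2: tbl 0x2B, slot 2 ⇒ 0x2D007 (P1/RW1/US1/PS0)
  ⇒ phys 0x2D19D  [3 reads]
#3 VA=0x102E0C545 (r,user):
  lvl0: tbl 0x1C, slot 4 ⇒ 0x2E007 (P1/RW1/US1/PS0)
  lvl1: tbl 0x2E, slot 23 ⇒ 0x31007 (P1/RW1/US1/PS0)
  lvl2: tbl 0x31, slot 12 ⇒ 0x32007 (P1/RW1/US1/PS0)
  ⇒ phys 0x32545  [3 reads]
#4 VA=0x2C1C00266 (r,user):
  lvl0: tbl 0x1C, slot 11 ⇒ 0x34007 (P1/RW1/US1/PS0)
  lvl1: tbl 0x34, slot 14 ⇒ 0x35087 (P1/RW1/US1/PS1)
  ⇒ phys 0x35266 (huge @L1)  [2 reads]

Access #4 PA: 0x35266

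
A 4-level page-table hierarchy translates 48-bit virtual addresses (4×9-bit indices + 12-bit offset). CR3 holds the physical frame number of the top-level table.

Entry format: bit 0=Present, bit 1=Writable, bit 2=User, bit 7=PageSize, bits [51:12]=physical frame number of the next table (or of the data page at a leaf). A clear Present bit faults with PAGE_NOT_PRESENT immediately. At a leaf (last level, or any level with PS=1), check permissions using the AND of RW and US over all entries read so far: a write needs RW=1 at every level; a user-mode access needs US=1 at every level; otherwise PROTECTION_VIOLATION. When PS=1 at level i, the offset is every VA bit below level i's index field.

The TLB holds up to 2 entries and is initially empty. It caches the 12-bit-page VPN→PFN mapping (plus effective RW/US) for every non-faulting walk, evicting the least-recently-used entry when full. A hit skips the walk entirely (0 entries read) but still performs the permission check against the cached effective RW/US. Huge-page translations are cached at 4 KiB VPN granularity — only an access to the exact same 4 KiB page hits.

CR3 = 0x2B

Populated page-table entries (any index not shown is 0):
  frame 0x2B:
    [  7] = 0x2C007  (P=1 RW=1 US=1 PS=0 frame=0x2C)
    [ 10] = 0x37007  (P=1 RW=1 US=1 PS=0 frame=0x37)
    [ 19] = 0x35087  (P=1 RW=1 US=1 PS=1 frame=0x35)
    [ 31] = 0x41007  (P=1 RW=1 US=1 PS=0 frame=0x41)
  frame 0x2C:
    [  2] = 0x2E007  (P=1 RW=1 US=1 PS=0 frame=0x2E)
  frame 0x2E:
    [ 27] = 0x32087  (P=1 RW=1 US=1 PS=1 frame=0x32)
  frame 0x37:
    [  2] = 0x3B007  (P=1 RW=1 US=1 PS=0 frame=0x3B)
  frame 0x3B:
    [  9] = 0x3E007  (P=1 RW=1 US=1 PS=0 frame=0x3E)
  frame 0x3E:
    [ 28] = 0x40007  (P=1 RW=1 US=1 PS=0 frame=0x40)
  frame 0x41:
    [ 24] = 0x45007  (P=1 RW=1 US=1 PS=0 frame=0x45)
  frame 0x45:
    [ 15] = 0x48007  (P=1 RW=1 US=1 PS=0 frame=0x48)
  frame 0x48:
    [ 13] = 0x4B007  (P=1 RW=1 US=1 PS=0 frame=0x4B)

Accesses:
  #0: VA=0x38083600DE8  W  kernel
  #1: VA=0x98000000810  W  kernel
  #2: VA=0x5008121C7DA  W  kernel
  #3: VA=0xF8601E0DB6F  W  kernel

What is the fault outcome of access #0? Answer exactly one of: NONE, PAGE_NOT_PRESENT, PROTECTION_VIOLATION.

Walk each access:
#0 VA=0x38083600DE8 (w,kernel):
  [0] read 0x2B idx=7: raw=0x2C007 flags P=1 W=1 U=1 S=0
  [1] read 0x2C idx=2: raw=0x2E007 flags P=1 W=1 U=1 S=0
  [2] read 0x2E idx=27: raw=0x32087 flags P=1 W=1 U=1 S=1
  ⇒ phys 0x32DE8 (huge @L2)  [3 reads]
#1 VA=0x98000000810 (w,kernel):
  [0] read 0x2B idx=19: raw=0x35087 flags P=1 W=1 U=1 S=1
  ⇒ phys 0x35810 (huge @L0)  [1 reads]
#2 VA=0x5008121C7DA (w,kernel):
  [0] read 0x2B idx=10: raw=0x37007 flags P=1 W=1 U=1 S=0
  [1] read 0x37 idx=2: raw=0x3B007 flags P=1 W=1 U=1 S=0
  [2] read 0x3B idx=9: raw=0x3E007 flags P=1 W=1 U=1 S=0
  [3] read 0x3E idx=28: raw=0x40007 flags P=1 W=1 U=1 S=0
  ⇒ phys 0x407DA  [4 reads]
#3 VA=0xF8601E0DB6F (w,kernel):
  [0] read 0x2B idx=31: raw=0x41007 flags P=1 W=1 U=1 S=0
  [1] read 0x41 idx=24: raw=0x45007 flags P=1 W=1 U=1 S=0
  [2] read 0x45 idx=15: raw=0x48007 flags P=1 W=1 U=1 S=0
  [3] read 0x48 idx=13: raw=0x4B007 flags P=1 W=1 U=1 S=0
  ⇒ phys 0x4BB6F  [4 reads]

Access #0 fault: NONE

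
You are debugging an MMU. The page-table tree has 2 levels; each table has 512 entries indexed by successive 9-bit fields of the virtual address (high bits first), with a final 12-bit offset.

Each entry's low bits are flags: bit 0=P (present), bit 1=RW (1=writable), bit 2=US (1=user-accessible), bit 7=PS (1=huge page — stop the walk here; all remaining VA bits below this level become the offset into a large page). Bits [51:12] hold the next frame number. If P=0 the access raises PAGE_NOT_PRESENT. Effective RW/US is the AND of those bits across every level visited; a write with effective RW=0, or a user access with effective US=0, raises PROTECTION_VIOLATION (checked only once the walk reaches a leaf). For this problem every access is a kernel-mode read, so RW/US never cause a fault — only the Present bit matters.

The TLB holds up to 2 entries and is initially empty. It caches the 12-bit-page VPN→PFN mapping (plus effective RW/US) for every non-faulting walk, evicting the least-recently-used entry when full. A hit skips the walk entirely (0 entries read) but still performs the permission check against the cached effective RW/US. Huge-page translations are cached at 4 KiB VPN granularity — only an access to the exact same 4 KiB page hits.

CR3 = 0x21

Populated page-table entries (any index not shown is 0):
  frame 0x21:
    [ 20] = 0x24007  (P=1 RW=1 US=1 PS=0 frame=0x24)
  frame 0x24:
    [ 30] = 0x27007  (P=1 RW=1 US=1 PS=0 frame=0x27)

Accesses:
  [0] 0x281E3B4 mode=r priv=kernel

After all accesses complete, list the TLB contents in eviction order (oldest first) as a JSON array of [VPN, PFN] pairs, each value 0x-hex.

Walk each access:
#0 VA=0x281E3B4 (r,kernel):
  L0: frame=0x21 idx=20 entry=0x24007 [P=1 RW=1 US=1 PS=0]
  L1: frame=0x24 idx=30 entry=0x27007 [P=1 RW=1 US=1 PS=0]
  ⇒ phys 0x273B4  [2 reads]

TLB: [["0x281E", "0x27"]]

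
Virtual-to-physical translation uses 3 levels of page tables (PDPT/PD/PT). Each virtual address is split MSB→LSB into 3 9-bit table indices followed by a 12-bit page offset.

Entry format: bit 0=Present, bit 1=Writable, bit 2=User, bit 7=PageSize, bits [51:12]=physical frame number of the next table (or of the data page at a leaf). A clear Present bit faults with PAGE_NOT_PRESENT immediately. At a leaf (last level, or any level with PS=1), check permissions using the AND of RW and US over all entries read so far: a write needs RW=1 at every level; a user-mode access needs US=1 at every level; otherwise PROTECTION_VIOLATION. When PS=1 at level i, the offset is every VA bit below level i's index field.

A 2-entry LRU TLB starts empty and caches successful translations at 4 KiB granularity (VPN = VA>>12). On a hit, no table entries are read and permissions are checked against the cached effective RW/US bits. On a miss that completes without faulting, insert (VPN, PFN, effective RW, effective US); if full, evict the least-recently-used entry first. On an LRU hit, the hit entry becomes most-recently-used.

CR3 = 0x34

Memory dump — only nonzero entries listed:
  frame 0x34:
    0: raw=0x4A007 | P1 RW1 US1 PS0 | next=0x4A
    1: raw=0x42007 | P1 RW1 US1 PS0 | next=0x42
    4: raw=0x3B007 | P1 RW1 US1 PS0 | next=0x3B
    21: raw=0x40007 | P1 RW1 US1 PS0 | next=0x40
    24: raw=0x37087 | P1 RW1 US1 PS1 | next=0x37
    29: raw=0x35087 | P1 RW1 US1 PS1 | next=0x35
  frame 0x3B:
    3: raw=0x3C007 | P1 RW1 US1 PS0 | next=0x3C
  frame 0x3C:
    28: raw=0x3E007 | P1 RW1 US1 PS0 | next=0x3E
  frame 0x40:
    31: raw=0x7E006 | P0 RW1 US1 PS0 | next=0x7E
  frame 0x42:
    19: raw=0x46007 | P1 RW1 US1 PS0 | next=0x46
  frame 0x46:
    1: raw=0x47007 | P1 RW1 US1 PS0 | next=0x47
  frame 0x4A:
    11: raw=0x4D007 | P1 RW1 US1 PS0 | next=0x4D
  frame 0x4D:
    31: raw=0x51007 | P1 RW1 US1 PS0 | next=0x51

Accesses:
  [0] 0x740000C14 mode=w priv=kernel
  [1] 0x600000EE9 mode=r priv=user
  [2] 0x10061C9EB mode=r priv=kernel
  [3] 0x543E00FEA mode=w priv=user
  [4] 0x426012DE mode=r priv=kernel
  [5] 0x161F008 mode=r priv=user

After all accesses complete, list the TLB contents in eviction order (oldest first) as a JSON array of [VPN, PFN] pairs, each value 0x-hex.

Walk each access:
#0 VA=0x740000C14 (w,kernel):
  lvl0: tbl 0x34, slot 29 ⇒ 0x35087 (P1/RW1/US1/PS1)
  ⇒ phys 0x35C14 (huge @L0)  [1 reads]
#1 VA=0x600000EE9 (r,user):
  lvl0: tbl 0x34, slot 24 ⇒ 0x37087 (P1/RW1/US1/PS1)
  ⇒ phys 0x37EE9 (huge @L0)  [1 reads]
#2 VA=0x10061C9EB (r,kernel):
  lvl0: tbl 0x34, slot 4 ⇒ 0x3B007 (P1/RW1/US1/PS0)
  lvl1: tbl 0x3B, slot 3 ⇒ 0x3C007 (P1/RW1/US1/PS0)
  lvl2: tbl 0x3C, slot 28 ⇒ 0x3E007 (P1/RW1/US1/PS0)
  ⇒ phys 0x3E9EB  [3 reads]
#3 VA=0x543E00FEA (w,user):
  lvl0: tbl 0x34, slot 21 ⇒ 0x40007 (P1/RW1/US1/PS0)
  lvl1: tbl 0x40, slot 31 ⇒ 0x7E006 (P0/RW1/US1/PS0)
  → PAGE_NOT_PRESENT  (2 entries read)
#4 VA=0x426012DE (r,kernel):
  lvl0: tbl 0x34, slot 1 ⇒ 0x42007 (P1/RW1/US1/PS0)
  lvl1: tbl 0x42, slot 19 ⇒ 0x46007 (P1/RW1/US1/PS0)
  lvl2: tbl 0x46, slot 1 ⇒ 0x47007 (P1/RW1/US1/PS0)
  ⇒ phys 0x472DE  [3 reads]
#5 VA=0x161F008 (r,user):
  lvl0: tbl 0x34, slot 0 ⇒ 0x4A007 (P1/RW1/US1/PS0)
  lvl1: tbl 0x4A, slot 11 ⇒ 0x4D007 (P1/RW1/US1/PS0)
  lvl2: tbl 0x4D, slot 31 ⇒ 0x51007 (P1/RW1/US1/PS0)
  ⇒ phys 0x51008  [3 reads]

TLB: [["0x42601", "0x47"], ["0x161F", "0x51"]]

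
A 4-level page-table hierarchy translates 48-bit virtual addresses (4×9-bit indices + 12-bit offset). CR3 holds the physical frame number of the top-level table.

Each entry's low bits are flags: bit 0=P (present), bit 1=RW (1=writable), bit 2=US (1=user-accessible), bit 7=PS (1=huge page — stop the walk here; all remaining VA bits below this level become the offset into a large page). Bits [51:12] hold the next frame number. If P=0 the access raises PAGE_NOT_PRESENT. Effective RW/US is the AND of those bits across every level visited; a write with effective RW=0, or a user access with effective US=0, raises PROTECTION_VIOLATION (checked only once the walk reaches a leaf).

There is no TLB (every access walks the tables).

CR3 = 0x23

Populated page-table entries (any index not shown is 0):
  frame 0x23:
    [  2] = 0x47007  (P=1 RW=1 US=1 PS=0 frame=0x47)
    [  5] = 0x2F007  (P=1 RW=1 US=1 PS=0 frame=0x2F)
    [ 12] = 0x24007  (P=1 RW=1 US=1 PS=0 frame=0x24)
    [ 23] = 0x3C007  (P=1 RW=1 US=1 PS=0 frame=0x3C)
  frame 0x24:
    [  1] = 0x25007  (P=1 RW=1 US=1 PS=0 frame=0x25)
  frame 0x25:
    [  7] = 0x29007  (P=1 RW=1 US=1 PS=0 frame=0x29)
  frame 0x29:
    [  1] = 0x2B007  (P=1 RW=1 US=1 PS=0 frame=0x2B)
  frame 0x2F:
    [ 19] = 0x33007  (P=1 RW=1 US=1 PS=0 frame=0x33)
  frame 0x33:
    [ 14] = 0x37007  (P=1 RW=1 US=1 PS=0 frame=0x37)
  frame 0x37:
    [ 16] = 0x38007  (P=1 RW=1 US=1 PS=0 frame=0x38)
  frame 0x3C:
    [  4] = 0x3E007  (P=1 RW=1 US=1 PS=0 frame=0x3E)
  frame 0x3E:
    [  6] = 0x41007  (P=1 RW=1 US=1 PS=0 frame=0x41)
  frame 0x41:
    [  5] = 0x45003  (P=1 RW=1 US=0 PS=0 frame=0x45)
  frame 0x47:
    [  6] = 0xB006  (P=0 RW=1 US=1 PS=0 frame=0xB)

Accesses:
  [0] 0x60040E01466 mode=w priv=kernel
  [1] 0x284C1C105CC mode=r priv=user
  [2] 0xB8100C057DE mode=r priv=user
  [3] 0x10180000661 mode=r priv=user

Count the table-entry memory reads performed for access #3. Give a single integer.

Trace:
#0 VA=0x60040E01466 (w,kernel):
  L0: frame=0x23 idx=12 entry=0x24007 [P=1 RW=1 US=1 PS=0]
  L1: frame=0x24 idx=1 entry=0x25007 [P=1 RW=1 US=1 PS=0]
  L2: frame=0x25 idx=7 entry=0x29007 [P=1 RW=1 US=1 PS=0]
  L3: frame=0x29 idx=1 entry=0x2B007 [P=1 RW=1 US=1 PS=0]
  ✓ 0x2B466  — 4 lookups
#1 VA=0x284C1C105CC (r,user):
  L0: frame=0x23 idx=5 entry=0x2F007 [P=1 RW=1 US=1 PS=0]
  L1: frame=0x2F idx=19 entry=0x33007 [P=1 RW=1 US=1 PS=0]
  L2: frame=0x33 idx=14 entry=0x37007 [P=1 RW=1 US=1 PS=0]
  L3: frame=0x37 idx=16 entry=0x38007 [P=1 RW=1 US=1 PS=0]
  ✓ 0x385CC  — 4 lookups
#2 VA=0xB8100C057DE (r,user):
  L0: frame=0x23 idx=23 entry=0x3C007 [P=1 RW=1 US=1 PS=0]
  L1: frame=0x3C idx=4 entry=0x3E007 [P=1 RW=1 US=1 PS=0]
  L2: frame=0x3E idx=6 entry=0x41007 [P=1 RW=1 US=1 PS=0]
  L3: frame=0x41 idx=5 entry=0x45003 [P=1 RW=1 US=0 PS=0]
  → PROTECTION_VIOLATION  (4 entries read)
#3 VA=0x10180000661 (r,user):
  L0: frame=0x23 idx=2 entry=0x47007 [P=1 RW=1 US=1 PS=0]
  L1: frame=0x47 idx=6 entry=0xB006 [P=0 RW=1 US=1 PS=0]
  → PAGE_NOT_PRESENT  (2 entries read)

Entries read for #3: 2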